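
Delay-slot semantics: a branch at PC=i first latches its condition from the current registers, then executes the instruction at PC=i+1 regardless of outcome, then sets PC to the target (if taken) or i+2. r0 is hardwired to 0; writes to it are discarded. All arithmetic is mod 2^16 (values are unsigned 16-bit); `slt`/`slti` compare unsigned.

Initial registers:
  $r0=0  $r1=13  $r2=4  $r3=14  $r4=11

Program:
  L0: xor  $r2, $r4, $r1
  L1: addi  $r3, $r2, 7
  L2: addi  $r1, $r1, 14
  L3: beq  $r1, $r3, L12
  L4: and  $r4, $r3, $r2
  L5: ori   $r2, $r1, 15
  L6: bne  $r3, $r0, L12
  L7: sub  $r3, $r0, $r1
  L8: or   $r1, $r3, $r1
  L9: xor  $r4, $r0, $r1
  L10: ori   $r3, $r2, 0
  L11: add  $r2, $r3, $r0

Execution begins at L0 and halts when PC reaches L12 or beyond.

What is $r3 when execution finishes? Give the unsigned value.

  step pc=0: xor  $r2, $r4, $r1  regs=(0,13,6,14,11)
  step pc=1: addi  $r3, $r2, 7  regs=(0,13,6,13,11)
  step pc=2: addi  $r1, $r1, 14  regs=(0,27,6,13,11)
  step pc=3: beq  $r1, $r3, L12  cond=F  regs=(0,27,6,13,11)
  step pc=4: and  $r4, $r3, $r2  regs=(0,27,6,13,4)
  step pc=5: ori   $r2, $r1, 15  regs=(0,27,31,13,4)
  step pc=6: bne  $r3, $r0, L12  cond=T  regs=(0,27,31,13,4)
  step pc=7: sub  $r3, $r0, $r1  regs=(0,27,31,65509,4)

65509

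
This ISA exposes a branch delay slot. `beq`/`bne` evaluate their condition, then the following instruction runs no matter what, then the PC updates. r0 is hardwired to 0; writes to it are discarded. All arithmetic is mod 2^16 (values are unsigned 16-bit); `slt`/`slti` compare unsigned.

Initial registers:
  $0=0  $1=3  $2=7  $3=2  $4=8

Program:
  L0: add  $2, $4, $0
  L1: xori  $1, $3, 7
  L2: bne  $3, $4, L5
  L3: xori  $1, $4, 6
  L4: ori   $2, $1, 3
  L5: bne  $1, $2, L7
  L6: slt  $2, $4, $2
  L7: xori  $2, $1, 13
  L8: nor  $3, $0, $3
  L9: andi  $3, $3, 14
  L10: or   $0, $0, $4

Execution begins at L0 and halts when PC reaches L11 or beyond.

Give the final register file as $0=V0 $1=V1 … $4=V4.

[0] add  $2, $4, $0  →  {$0:0, $1:3, $2:8, $3:2, $4:8}
[1] xori  $1, $3, 7  →  {$0:0, $1:5, $2:8, $3:2, $4:8}
[2] bne  $3, $4, L5  →  {$0:0, $1:5, $2:8, $3:2, $4:8}  ⟨branch taken⟩
[3] xori  $1, $4, 6  →  {$0:0, $1:14, $2:8, $3:2, $4:8}
[5] bne  $1, $2, L7  →  {$0:0, $1:14, $2:8, $3:2, $4:8}  ⟨branch taken⟩
[6] slt  $2, $4, $2  →  {$0:0, $1:14, $2:0, $3:2, $4:8}
[7] xori  $2, $1, 13  →  {$0:0, $1:14, $2:3, $3:2, $4:8}
[8] nor  $3, $0, $3  →  {$0:0, $1:14, $2:3, $3:65533, $4:8}
[9] andi  $3, $3, 14  →  {$0:0, $1:14, $2:3, $3:12, $4:8}
[10] or   $0, $0, $4  →  {$0:0, $1:14, $2:3, $3:12, $4:8}

$0=0 $1=14 $2=3 $3=12 $4=8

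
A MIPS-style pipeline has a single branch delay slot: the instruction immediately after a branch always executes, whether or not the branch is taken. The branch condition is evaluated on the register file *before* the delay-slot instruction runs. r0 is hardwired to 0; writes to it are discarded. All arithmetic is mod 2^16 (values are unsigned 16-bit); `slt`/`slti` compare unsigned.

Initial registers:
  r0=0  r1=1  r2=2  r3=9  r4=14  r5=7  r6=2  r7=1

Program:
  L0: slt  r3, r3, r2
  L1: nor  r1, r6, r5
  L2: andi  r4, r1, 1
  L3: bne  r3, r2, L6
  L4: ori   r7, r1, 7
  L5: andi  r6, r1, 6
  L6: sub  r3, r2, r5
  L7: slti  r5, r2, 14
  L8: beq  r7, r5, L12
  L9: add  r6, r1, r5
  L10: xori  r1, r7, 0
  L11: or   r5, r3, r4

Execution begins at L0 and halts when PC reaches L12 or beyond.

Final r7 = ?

#0 slt  r3, r3, r2 ; 0/1/2/0/14/7/2/1
#1 nor  r1, r6, r5 ; 0/65528/2/0/14/7/2/1
#2 andi  r4, r1, 1 ; 0/65528/2/0/0/7/2/1
#3 bne  r3, r2, L6 ; 0/65528/2/0/0/7/2/1 ; →target
#4 ori   r7, r1, 7 ; 0/65528/2/0/0/7/2/65535
#6 sub  r3, r2, r5 ; 0/65528/2/65531/0/7/2/65535
#7 slti  r5, r2, 14 ; 0/65528/2/65531/0/1/2/65535
#8 beq  r7, r5, L12 ; 0/65528/2/65531/0/1/2/65535 ; →fallthru
#9 add  r6, r1, r5 ; 0/65528/2/65531/0/1/65529/65535
#10 xori  r1, r7, 0 ; 0/65535/2/65531/0/1/65529/65535
#11 or   r5, r3, r4 ; 0/65535/2/65531/0/65531/65529/65535

65535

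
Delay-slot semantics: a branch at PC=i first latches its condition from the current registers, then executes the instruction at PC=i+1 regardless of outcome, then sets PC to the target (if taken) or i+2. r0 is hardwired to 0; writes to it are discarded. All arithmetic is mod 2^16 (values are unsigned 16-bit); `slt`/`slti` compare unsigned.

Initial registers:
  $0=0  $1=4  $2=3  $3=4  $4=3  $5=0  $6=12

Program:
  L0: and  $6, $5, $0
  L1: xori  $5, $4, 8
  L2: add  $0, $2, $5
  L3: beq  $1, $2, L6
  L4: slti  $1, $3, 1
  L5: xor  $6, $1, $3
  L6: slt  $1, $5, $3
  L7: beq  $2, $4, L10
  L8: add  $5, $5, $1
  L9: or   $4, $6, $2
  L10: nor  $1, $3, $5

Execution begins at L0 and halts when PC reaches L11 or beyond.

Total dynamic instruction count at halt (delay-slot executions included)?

[0] and  $6, $5, $0  →  {$0:0, $1:4, $2:3, $3:4, $4:3, $5:0, $6:0}
[1] xori  $5, $4, 8  →  {$0:0, $1:4, $2:3, $3:4, $4:3, $5:11, $6:0}
[2] add  $0, $2, $5  →  {$0:0, $1:4, $2:3, $3:4, $4:3, $5:11, $6:0}
[3] beq  $1, $2, L6  →  {$0:0, $1:4, $2:3, $3:4, $4:3, $5:11, $6:0}  ⟨branch fallthrough⟩
[4] slti  $1, $3, 1  →  {$0:0, $1:0, $2:3, $3:4, $4:3, $5:11, $6:0}
[5] xor  $6, $1, $3  →  {$0:0, $1:0, $2:3, $3:4, $4:3, $5:11, $6:4}
[6] slt  $1, $5, $3  →  {$0:0, $1:0, $2:3, $3:4, $4:3, $5:11, $6:4}
[7] beq  $2, $4, L10  →  {$0:0, $1:0, $2:3, $3:4, $4:3, $5:11, $6:4}  ⟨branch taken⟩
[8] add  $5, $5, $1  →  {$0:0, $1:0, $2:3, $3:4, $4:3, $5:11, $6:4}
[10] nor  $1, $3, $5  →  {$0:0, $1:65520, $2:3, $3:4, $4:3, $5:11, $6:4}

10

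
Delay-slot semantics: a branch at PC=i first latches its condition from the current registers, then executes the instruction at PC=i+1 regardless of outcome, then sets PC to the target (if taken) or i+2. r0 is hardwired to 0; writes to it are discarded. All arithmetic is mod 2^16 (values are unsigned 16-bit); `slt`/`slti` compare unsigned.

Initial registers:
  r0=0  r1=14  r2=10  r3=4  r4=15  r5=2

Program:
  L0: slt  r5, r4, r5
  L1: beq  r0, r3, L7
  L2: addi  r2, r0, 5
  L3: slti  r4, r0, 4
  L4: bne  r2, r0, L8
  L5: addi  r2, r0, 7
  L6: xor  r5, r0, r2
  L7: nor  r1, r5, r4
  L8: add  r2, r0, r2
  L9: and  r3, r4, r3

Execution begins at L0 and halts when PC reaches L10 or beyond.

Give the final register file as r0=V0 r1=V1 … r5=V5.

#0 slt  r5, r4, r5 ; 0/14/10/4/15/0
#1 beq  r0, r3, L7 ; 0/14/10/4/15/0 ; →fallthru
#2 addi  r2, r0, 5 ; 0/14/5/4/15/0
#3 slti  r4, r0, 4 ; 0/14/5/4/1/0
#4 bne  r2, r0, L8 ; 0/14/5/4/1/0 ; →target
#5 addi  r2, r0, 7 ; 0/14/7/4/1/0
#8 add  r2, r0, r2 ; 0/14/7/4/1/0
#9 and  r3, r4, r3 ; 0/14/7/0/1/0

r0=0 r1=14 r2=7 r3=0 r4=1 r5=0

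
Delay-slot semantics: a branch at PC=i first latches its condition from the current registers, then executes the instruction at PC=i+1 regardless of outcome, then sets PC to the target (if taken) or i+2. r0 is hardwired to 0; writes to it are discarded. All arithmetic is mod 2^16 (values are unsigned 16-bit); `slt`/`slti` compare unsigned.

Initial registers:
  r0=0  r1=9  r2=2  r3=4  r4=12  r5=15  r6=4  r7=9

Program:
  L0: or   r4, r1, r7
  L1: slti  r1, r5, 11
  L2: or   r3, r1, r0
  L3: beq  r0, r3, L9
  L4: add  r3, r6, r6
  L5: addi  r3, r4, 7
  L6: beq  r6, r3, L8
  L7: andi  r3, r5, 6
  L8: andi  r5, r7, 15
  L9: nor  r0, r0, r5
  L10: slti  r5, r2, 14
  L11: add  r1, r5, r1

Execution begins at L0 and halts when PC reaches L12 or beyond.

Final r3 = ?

8

  step pc=0: or   r4, r1, r7  regs=(0,9,2,4,9,15,4,9)
  step pc=1: slti  r1, r5, 11  regs=(0,0,2,4,9,15,4,9)
  step pc=2: or   r3, r1, r0  regs=(0,0,2,0,9,15,4,9)
  step pc=3: beq  r0, r3, L9  cond=T  regs=(0,0,2,0,9,15,4,9)
  step pc=4: add  r3, r6, r6  regs=(0,0,2,8,9,15,4,9)
  step pc=9: nor  r0, r0, r5  regs=(0,0,2,8,9,15,4,9)
  step pc=10: slti  r5, r2, 14  regs=(0,0,2,8,9,1,4,9)
  step pc=11: add  r1, r5, r1  regs=(0,1,2,8,9,1,4,9)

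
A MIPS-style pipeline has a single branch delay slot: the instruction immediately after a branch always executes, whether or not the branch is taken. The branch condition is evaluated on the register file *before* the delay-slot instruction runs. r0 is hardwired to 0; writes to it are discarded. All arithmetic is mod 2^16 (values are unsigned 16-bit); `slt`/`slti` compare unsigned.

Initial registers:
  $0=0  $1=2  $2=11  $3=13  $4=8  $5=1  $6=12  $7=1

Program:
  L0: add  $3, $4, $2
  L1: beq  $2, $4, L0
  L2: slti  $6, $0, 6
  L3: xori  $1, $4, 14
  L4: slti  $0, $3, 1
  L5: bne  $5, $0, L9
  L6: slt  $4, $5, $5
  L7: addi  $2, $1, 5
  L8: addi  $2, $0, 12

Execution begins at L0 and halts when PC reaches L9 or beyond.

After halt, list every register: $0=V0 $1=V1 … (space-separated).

$0=0 $1=6 $2=11 $3=19 $4=0 $5=1 $6=1 $7=1

[0] add  $3, $4, $2  →  {$0:0, $1:2, $2:11, $3:19, $4:8, $5:1, $6:12, $7:1}
[1] beq  $2, $4, L0  →  {$0:0, $1:2, $2:11, $3:19, $4:8, $5:1, $6:12, $7:1}  ⟨branch fallthrough⟩
[2] slti  $6, $0, 6  →  {$0:0, $1:2, $2:11, $3:19, $4:8, $5:1, $6:1, $7:1}
[3] xori  $1, $4, 14  →  {$0:0, $1:6, $2:11, $3:19, $4:8, $5:1, $6:1, $7:1}
[4] slti  $0, $3, 1  →  {$0:0, $1:6, $2:11, $3:19, $4:8, $5:1, $6:1, $7:1}
[5] bne  $5, $0, L9  →  {$0:0, $1:6, $2:11, $3:19, $4:8, $5:1, $6:1, $7:1}  ⟨branch taken⟩
[6] slt  $4, $5, $5  →  {$0:0, $1:6, $2:11, $3:19, $4:0, $5:1, $6:1, $7:1}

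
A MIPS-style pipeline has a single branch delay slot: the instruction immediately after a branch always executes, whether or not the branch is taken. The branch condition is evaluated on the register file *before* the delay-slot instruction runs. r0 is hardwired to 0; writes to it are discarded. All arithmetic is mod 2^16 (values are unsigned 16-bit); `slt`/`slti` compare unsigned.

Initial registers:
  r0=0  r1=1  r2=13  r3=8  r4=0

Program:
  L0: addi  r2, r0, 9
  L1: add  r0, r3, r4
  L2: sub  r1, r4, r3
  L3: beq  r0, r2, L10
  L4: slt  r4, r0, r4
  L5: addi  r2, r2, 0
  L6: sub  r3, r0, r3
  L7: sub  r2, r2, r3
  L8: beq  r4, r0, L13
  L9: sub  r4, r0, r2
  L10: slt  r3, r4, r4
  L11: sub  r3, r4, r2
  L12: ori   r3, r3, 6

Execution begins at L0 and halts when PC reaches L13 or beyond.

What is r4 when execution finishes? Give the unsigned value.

65519

[0] addi  r2, r0, 9  →  {r0:0, r1:1, r2:9, r3:8, r4:0}
[1] add  r0, r3, r4  →  {r0:0, r1:1, r2:9, r3:8, r4:0}
[2] sub  r1, r4, r3  →  {r0:0, r1:65528, r2:9, r3:8, r4:0}
[3] beq  r0, r2, L10  →  {r0:0, r1:65528, r2:9, r3:8, r4:0}  ⟨branch fallthrough⟩
[4] slt  r4, r0, r4  →  {r0:0, r1:65528, r2:9, r3:8, r4:0}
[5] addi  r2, r2, 0  →  {r0:0, r1:65528, r2:9, r3:8, r4:0}
[6] sub  r3, r0, r3  →  {r0:0, r1:65528, r2:9, r3:65528, r4:0}
[7] sub  r2, r2, r3  →  {r0:0, r1:65528, r2:17, r3:65528, r4:0}
[8] beq  r4, r0, L13  →  {r0:0, r1:65528, r2:17, r3:65528, r4:0}  ⟨branch taken⟩
[9] sub  r4, r0, r2  →  {r0:0, r1:65528, r2:17, r3:65528, r4:65519}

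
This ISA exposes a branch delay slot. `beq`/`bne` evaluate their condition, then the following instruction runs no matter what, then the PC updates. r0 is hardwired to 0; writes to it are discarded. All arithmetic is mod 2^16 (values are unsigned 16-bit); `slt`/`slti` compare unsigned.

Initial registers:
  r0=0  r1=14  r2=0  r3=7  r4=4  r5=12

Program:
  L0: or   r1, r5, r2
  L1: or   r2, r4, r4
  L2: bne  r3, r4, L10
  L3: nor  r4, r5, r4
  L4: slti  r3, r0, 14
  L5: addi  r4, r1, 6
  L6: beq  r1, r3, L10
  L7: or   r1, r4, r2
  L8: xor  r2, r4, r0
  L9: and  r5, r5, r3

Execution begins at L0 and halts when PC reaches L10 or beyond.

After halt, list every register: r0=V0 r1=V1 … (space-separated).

r0=0 r1=12 r2=4 r3=7 r4=65523 r5=12

#0 or   r1, r5, r2 ; 0/12/0/7/4/12
#1 or   r2, r4, r4 ; 0/12/4/7/4/12
#2 bne  r3, r4, L10 ; 0/12/4/7/4/12 ; →target
#3 nor  r4, r5, r4 ; 0/12/4/7/65523/12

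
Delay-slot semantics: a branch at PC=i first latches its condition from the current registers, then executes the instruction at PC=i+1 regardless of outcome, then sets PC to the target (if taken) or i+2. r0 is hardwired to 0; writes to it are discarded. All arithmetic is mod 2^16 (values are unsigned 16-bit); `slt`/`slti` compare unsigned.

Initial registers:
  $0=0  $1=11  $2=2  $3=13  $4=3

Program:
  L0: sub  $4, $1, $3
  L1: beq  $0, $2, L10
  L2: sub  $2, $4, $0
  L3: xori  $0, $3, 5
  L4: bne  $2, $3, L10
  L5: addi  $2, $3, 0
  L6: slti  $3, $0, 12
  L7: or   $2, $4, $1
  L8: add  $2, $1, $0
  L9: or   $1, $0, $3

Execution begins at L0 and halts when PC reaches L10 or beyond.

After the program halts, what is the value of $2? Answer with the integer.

13

[0] sub  $4, $1, $3  →  {$0:0, $1:11, $2:2, $3:13, $4:65534}
[1] beq  $0, $2, L10  →  {$0:0, $1:11, $2:2, $3:13, $4:65534}  ⟨branch fallthrough⟩
[2] sub  $2, $4, $0  →  {$0:0, $1:11, $2:65534, $3:13, $4:65534}
[3] xori  $0, $3, 5  →  {$0:0, $1:11, $2:65534, $3:13, $4:65534}
[4] bne  $2, $3, L10  →  {$0:0, $1:11, $2:65534, $3:13, $4:65534}  ⟨branch taken⟩
[5] addi  $2, $3, 0  →  {$0:0, $1:11, $2:13, $3:13, $4:65534}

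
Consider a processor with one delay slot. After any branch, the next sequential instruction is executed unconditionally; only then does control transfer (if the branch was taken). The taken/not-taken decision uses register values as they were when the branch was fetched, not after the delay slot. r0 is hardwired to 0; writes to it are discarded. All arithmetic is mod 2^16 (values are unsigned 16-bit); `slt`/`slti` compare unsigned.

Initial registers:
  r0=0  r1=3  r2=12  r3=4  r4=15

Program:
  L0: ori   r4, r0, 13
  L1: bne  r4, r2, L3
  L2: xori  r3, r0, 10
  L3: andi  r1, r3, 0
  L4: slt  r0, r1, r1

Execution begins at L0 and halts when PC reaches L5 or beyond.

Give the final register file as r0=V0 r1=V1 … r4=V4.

  step pc=0: ori   r4, r0, 13  regs=(0,3,12,4,13)
  step pc=1: bne  r4, r2, L3  cond=T  regs=(0,3,12,4,13)
  step pc=2: xori  r3, r0, 10  regs=(0,3,12,10,13)
  step pc=3: andi  r1, r3, 0  regs=(0,0,12,10,13)
  step pc=4: slt  r0, r1, r1  regs=(0,0,12,10,13)

r0=0 r1=0 r2=12 r3=10 r4=13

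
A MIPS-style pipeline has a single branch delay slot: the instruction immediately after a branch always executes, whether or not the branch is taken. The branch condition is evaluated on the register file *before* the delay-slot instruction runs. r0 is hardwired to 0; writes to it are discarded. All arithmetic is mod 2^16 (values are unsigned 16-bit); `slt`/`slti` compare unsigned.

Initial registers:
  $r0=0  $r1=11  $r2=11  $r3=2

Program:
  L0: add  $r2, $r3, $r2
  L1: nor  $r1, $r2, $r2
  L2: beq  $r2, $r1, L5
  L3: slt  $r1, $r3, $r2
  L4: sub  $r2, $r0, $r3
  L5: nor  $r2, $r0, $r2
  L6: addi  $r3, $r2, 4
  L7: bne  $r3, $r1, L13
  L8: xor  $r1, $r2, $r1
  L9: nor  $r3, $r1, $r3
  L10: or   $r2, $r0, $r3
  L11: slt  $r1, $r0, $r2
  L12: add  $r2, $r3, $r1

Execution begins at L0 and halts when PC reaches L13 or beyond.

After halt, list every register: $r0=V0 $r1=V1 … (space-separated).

  step pc=0: add  $r2, $r3, $r2  regs=(0,11,13,2)
  step pc=1: nor  $r1, $r2, $r2  regs=(0,65522,13,2)
  step pc=2: beq  $r2, $r1, L5  cond=F  regs=(0,65522,13,2)
  step pc=3: slt  $r1, $r3, $r2  regs=(0,1,13,2)
  step pc=4: sub  $r2, $r0, $r3  regs=(0,1,65534,2)
  step pc=5: nor  $r2, $r0, $r2  regs=(0,1,1,2)
  step pc=6: addi  $r3, $r2, 4  regs=(0,1,1,5)
  step pc=7: bne  $r3, $r1, L13  cond=T  regs=(0,1,1,5)
  step pc=8: xor  $r1, $r2, $r1  regs=(0,0,1,5)

$r0=0 $r1=0 $r2=1 $r3=5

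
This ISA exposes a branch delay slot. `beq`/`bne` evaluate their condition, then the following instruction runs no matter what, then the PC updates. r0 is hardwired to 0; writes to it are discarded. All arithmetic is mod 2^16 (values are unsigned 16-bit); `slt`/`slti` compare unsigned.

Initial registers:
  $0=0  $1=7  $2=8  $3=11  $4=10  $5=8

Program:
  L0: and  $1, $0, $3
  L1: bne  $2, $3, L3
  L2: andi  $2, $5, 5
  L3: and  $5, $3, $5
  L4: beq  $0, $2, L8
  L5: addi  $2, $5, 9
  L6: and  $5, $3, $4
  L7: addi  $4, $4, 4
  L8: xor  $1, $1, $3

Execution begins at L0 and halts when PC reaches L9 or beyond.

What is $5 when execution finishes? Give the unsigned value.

  step pc=0: and  $1, $0, $3  regs=(0,0,8,11,10,8)
  step pc=1: bne  $2, $3, L3  cond=T  regs=(0,0,8,11,10,8)
  step pc=2: andi  $2, $5, 5  regs=(0,0,0,11,10,8)
  step pc=3: and  $5, $3, $5  regs=(0,0,0,11,10,8)
  step pc=4: beq  $0, $2, L8  cond=T  regs=(0,0,0,11,10,8)
  step pc=5: addi  $2, $5, 9  regs=(0,0,17,11,10,8)
  step pc=8: xor  $1, $1, $3  regs=(0,11,17,11,10,8)

8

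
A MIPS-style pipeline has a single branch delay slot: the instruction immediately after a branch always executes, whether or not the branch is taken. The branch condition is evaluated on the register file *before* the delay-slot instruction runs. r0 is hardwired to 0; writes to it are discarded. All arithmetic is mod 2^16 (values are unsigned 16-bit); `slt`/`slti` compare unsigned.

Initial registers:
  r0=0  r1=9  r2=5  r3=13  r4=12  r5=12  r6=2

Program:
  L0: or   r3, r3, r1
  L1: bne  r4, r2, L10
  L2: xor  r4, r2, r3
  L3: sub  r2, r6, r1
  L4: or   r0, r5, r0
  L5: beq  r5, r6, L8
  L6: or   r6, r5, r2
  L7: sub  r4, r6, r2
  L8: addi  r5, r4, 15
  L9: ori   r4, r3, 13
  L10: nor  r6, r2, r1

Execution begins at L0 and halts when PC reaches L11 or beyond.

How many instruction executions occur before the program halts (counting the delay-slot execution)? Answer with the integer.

#0 or   r3, r3, r1 ; 0/9/5/13/12/12/2
#1 bne  r4, r2, L10 ; 0/9/5/13/12/12/2 ; →target
#2 xor  r4, r2, r3 ; 0/9/5/13/8/12/2
#10 nor  r6, r2, r1 ; 0/9/5/13/8/12/65522

4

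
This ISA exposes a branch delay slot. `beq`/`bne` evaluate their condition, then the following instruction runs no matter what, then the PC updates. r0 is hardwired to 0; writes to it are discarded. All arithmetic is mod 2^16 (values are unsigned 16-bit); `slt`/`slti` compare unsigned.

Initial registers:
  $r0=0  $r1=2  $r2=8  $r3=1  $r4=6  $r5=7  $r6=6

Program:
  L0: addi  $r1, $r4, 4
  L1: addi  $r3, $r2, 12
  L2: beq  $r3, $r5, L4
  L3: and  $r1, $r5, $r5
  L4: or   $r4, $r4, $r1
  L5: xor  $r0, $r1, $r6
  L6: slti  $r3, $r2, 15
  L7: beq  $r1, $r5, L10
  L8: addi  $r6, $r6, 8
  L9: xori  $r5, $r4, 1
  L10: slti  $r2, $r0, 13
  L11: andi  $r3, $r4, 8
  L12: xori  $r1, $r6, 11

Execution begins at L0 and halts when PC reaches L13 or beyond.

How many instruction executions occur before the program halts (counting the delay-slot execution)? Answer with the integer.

#0 addi  $r1, $r4, 4 ; 0/10/8/1/6/7/6
#1 addi  $r3, $r2, 12 ; 0/10/8/20/6/7/6
#2 beq  $r3, $r5, L4 ; 0/10/8/20/6/7/6 ; →fallthru
#3 and  $r1, $r5, $r5 ; 0/7/8/20/6/7/6
#4 or   $r4, $r4, $r1 ; 0/7/8/20/7/7/6
#5 xor  $r0, $r1, $r6 ; 0/7/8/20/7/7/6
#6 slti  $r3, $r2, 15 ; 0/7/8/1/7/7/6
#7 beq  $r1, $r5, L10 ; 0/7/8/1/7/7/6 ; →target
#8 addi  $r6, $r6, 8 ; 0/7/8/1/7/7/14
#10 slti  $r2, $r0, 13 ; 0/7/1/1/7/7/14
#11 andi  $r3, $r4, 8 ; 0/7/1/0/7/7/14
#12 xori  $r1, $r6, 11 ; 0/5/1/0/7/7/14

12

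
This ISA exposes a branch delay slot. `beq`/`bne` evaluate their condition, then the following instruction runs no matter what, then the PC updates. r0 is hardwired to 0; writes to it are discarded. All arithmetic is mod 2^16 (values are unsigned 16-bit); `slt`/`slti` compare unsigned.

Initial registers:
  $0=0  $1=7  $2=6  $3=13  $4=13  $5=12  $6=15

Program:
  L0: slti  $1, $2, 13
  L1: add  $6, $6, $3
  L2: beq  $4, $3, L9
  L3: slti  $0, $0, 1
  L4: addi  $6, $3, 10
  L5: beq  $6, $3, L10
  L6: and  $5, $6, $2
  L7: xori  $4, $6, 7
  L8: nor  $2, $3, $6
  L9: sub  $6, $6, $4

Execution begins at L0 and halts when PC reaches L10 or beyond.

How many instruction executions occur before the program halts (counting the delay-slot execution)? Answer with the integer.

[0] slti  $1, $2, 13  →  {$0:0, $1:1, $2:6, $3:13, $4:13, $5:12, $6:15}
[1] add  $6, $6, $3  →  {$0:0, $1:1, $2:6, $3:13, $4:13, $5:12, $6:28}
[2] beq  $4, $3, L9  →  {$0:0, $1:1, $2:6, $3:13, $4:13, $5:12, $6:28}  ⟨branch taken⟩
[3] slti  $0, $0, 1  →  {$0:0, $1:1, $2:6, $3:13, $4:13, $5:12, $6:28}
[9] sub  $6, $6, $4  →  {$0:0, $1:1, $2:6, $3:13, $4:13, $5:12, $6:15}

5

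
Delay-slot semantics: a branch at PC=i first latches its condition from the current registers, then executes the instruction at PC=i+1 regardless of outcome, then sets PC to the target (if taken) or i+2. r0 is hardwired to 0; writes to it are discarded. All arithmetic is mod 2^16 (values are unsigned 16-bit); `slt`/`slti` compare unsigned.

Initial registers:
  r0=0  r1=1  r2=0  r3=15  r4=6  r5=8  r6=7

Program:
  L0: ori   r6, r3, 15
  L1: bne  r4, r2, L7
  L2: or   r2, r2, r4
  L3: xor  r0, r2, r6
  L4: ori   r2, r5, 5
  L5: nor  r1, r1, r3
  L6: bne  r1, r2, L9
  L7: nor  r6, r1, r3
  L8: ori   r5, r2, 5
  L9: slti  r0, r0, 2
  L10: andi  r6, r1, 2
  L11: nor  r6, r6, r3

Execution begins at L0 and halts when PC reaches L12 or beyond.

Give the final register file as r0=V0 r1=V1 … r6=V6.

r0=0 r1=1 r2=6 r3=15 r4=6 r5=7 r6=65520

[0] ori   r6, r3, 15  →  {r0:0, r1:1, r2:0, r3:15, r4:6, r5:8, r6:15}
[1] bne  r4, r2, L7  →  {r0:0, r1:1, r2:0, r3:15, r4:6, r5:8, r6:15}  ⟨branch taken⟩
[2] or   r2, r2, r4  →  {r0:0, r1:1, r2:6, r3:15, r4:6, r5:8, r6:15}
[7] nor  r6, r1, r3  →  {r0:0, r1:1, r2:6, r3:15, r4:6, r5:8, r6:65520}
[8] ori   r5, r2, 5  →  {r0:0, r1:1, r2:6, r3:15, r4:6, r5:7, r6:65520}
[9] slti  r0, r0, 2  →  {r0:0, r1:1, r2:6, r3:15, r4:6, r5:7, r6:65520}
[10] andi  r6, r1, 2  →  {r0:0, r1:1, r2:6, r3:15, r4:6, r5:7, r6:0}
[11] nor  r6, r6, r3  →  {r0:0, r1:1, r2:6, r3:15, r4:6, r5:7, r6:65520}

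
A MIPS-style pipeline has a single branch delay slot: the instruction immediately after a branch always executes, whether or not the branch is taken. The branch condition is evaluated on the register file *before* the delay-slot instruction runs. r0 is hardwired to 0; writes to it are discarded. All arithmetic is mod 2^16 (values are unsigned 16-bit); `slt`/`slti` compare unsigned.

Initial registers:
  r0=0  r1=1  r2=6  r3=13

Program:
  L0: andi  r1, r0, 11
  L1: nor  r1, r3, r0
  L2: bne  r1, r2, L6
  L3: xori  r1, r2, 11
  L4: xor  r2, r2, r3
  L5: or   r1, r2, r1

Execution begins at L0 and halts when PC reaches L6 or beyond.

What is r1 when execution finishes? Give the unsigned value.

  step pc=0: andi  r1, r0, 11  regs=(0,0,6,13)
  step pc=1: nor  r1, r3, r0  regs=(0,65522,6,13)
  step pc=2: bne  r1, r2, L6  cond=T  regs=(0,65522,6,13)
  step pc=3: xori  r1, r2, 11  regs=(0,13,6,13)

13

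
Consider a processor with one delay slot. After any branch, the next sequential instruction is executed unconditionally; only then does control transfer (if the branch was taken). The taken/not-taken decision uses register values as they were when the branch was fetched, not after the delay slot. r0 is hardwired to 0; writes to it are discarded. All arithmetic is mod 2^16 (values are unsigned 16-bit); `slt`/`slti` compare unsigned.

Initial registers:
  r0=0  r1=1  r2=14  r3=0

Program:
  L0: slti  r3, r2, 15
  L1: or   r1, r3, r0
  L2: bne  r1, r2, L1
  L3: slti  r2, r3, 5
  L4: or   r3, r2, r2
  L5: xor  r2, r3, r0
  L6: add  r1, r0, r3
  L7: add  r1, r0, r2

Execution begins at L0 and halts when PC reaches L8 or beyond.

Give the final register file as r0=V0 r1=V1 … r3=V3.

  step pc=0: slti  r3, r2, 15  regs=(0,1,14,1)
  step pc=1: or   r1, r3, r0  regs=(0,1,14,1)
  step pc=2: bne  r1, r2, L1  cond=T  regs=(0,1,14,1)
  step pc=3: slti  r2, r3, 5  regs=(0,1,1,1)
  step pc=1: or   r1, r3, r0  regs=(0,1,1,1)
  step pc=2: bne  r1, r2, L1  cond=F  regs=(0,1,1,1)
  step pc=3: slti  r2, r3, 5  regs=(0,1,1,1)
  step pc=4: or   r3, r2, r2  regs=(0,1,1,1)
  step pc=5: xor  r2, r3, r0  regs=(0,1,1,1)
  step pc=6: add  r1, r0, r3  regs=(0,1,1,1)
  step pc=7: add  r1, r0, r2  regs=(0,1,1,1)

r0=0 r1=1 r2=1 r3=1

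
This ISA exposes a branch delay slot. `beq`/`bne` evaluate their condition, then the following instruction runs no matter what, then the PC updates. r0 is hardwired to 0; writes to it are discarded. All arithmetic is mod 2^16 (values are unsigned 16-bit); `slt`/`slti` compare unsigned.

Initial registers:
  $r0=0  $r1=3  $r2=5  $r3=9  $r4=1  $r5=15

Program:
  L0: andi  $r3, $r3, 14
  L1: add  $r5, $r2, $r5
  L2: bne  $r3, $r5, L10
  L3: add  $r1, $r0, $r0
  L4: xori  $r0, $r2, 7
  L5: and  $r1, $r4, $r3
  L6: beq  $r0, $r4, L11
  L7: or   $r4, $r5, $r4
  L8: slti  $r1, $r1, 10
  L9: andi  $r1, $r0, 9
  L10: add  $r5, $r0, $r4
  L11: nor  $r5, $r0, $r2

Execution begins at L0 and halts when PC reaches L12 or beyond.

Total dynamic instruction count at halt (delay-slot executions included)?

6

PC=0  andi  $r3, $r3, 14     | $r0=0 $r1=3 $r2=5 $r3=8 $r4=1 $r5=15
PC=1  add  $r5, $r2, $r5     | $r0=0 $r1=3 $r2=5 $r3=8 $r4=1 $r5=20
PC=2  bne  $r3, $r5, L10     | $r0=0 $r1=3 $r2=5 $r3=8 $r4=1 $r5=20  [TAKEN]
PC=3  add  $r1, $r0, $r0     | $r0=0 $r1=0 $r2=5 $r3=8 $r4=1 $r5=20
PC=10 add  $r5, $r0, $r4     | $r0=0 $r1=0 $r2=5 $r3=8 $r4=1 $r5=1
PC=11 nor  $r5, $r0, $r2     | $r0=0 $r1=0 $r2=5 $r3=8 $r4=1 $r5=65530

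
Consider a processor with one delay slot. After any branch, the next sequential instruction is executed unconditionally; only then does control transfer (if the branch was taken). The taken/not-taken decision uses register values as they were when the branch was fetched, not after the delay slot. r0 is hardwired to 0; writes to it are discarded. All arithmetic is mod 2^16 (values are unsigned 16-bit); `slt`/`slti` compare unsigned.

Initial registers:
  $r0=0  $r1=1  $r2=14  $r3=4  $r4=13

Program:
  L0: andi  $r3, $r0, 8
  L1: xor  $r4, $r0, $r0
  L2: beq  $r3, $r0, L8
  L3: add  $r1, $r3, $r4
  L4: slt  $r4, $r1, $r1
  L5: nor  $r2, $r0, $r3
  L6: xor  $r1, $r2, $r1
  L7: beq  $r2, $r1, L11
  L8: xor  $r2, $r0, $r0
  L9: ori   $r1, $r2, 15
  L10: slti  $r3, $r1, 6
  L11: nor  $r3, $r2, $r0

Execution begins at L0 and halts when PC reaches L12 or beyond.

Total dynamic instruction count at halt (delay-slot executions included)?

8

PC=0  andi  $r3, $r0, 8      | $r0=0 $r1=1 $r2=14 $r3=0 $r4=13
PC=1  xor  $r4, $r0, $r0     | $r0=0 $r1=1 $r2=14 $r3=0 $r4=0
PC=2  beq  $r3, $r0, L8      | $r0=0 $r1=1 $r2=14 $r3=0 $r4=0  [TAKEN]
PC=3  add  $r1, $r3, $r4     | $r0=0 $r1=0 $r2=14 $r3=0 $r4=0
PC=8  xor  $r2, $r0, $r0     | $r0=0 $r1=0 $r2=0 $r3=0 $r4=0
PC=9  ori   $r1, $r2, 15     | $r0=0 $r1=15 $r2=0 $r3=0 $r4=0
PC=10 slti  $r3, $r1, 6      | $r0=0 $r1=15 $r2=0 $r3=0 $r4=0
PC=11 nor  $r3, $r2, $r0     | $r0=0 $r1=15 $r2=0 $r3=65535 $r4=0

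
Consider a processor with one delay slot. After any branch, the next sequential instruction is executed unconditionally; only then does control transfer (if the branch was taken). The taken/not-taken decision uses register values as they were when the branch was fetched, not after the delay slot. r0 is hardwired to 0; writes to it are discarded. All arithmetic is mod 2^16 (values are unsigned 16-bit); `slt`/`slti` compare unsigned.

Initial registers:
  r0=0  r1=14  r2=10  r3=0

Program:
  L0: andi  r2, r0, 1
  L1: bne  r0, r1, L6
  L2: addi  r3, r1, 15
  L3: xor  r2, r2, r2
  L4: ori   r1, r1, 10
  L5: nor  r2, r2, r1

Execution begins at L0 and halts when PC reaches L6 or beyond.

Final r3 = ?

29

PC=0  andi  r2, r0, 1        | r0=0 r1=14 r2=0 r3=0
PC=1  bne  r0, r1, L6        | r0=0 r1=14 r2=0 r3=0  [TAKEN]
PC=2  addi  r3, r1, 15       | r0=0 r1=14 r2=0 r3=29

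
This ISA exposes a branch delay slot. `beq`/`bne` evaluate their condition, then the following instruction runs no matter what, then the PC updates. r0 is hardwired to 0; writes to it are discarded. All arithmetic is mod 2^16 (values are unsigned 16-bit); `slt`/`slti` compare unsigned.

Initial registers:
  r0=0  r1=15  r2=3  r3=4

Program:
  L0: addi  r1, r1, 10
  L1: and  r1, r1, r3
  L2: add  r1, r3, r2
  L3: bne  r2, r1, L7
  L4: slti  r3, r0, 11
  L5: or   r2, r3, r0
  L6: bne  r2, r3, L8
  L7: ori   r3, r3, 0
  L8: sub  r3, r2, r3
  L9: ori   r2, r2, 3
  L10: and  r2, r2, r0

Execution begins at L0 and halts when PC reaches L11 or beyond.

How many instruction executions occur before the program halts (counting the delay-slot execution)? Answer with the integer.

#0 addi  r1, r1, 10 ; 0/25/3/4
#1 and  r1, r1, r3 ; 0/0/3/4
#2 add  r1, r3, r2 ; 0/7/3/4
#3 bne  r2, r1, L7 ; 0/7/3/4 ; →target
#4 slti  r3, r0, 11 ; 0/7/3/1
#7 ori   r3, r3, 0 ; 0/7/3/1
#8 sub  r3, r2, r3 ; 0/7/3/2
#9 ori   r2, r2, 3 ; 0/7/3/2
#10 and  r2, r2, r0 ; 0/7/0/2

9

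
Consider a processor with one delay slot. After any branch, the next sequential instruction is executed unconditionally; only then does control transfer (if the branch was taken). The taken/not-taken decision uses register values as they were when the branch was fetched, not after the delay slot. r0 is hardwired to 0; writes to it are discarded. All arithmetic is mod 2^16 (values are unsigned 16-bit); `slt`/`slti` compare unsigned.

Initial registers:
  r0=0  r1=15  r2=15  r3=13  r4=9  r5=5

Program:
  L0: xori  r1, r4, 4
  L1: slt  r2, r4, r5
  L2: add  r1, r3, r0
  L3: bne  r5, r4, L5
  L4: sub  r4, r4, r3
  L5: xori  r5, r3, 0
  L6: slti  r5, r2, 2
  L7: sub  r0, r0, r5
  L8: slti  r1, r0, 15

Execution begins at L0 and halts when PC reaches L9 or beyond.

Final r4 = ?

PC=0  xori  r1, r4, 4        | r0=0 r1=13 r2=15 r3=13 r4=9 r5=5
PC=1  slt  r2, r4, r5        | r0=0 r1=13 r2=0 r3=13 r4=9 r5=5
PC=2  add  r1, r3, r0        | r0=0 r1=13 r2=0 r3=13 r4=9 r5=5
PC=3  bne  r5, r4, L5        | r0=0 r1=13 r2=0 r3=13 r4=9 r5=5  [TAKEN]
PC=4  sub  r4, r4, r3        | r0=0 r1=13 r2=0 r3=13 r4=65532 r5=5
PC=5  xori  r5, r3, 0        | r0=0 r1=13 r2=0 r3=13 r4=65532 r5=13
PC=6  slti  r5, r2, 2        | r0=0 r1=13 r2=0 r3=13 r4=65532 r5=1
PC=7  sub  r0, r0, r5        | r0=0 r1=13 r2=0 r3=13 r4=65532 r5=1
PC=8  slti  r1, r0, 15       | r0=0 r1=1 r2=0 r3=13 r4=65532 r5=1

65532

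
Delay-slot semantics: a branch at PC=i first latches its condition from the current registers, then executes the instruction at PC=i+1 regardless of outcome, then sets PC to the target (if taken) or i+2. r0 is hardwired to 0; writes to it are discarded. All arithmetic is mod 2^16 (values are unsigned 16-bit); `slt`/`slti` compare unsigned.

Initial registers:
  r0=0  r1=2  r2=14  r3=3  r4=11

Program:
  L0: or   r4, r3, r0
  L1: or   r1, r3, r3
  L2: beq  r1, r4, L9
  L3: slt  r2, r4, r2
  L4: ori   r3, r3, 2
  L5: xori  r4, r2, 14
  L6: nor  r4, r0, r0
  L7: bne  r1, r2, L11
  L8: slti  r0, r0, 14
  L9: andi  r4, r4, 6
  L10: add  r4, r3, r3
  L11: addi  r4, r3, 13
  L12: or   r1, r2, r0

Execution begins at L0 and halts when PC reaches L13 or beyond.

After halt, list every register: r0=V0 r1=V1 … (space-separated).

r0=0 r1=1 r2=1 r3=3 r4=16

  step pc=0: or   r4, r3, r0  regs=(0,2,14,3,3)
  step pc=1: or   r1, r3, r3  regs=(0,3,14,3,3)
  step pc=2: beq  r1, r4, L9  cond=T  regs=(0,3,14,3,3)
  step pc=3: slt  r2, r4, r2  regs=(0,3,1,3,3)
  step pc=9: andi  r4, r4, 6  regs=(0,3,1,3,2)
  step pc=10: add  r4, r3, r3  regs=(0,3,1,3,6)
  step pc=11: addi  r4, r3, 13  regs=(0,3,1,3,16)
  step pc=12: or   r1, r2, r0  regs=(0,1,1,3,16)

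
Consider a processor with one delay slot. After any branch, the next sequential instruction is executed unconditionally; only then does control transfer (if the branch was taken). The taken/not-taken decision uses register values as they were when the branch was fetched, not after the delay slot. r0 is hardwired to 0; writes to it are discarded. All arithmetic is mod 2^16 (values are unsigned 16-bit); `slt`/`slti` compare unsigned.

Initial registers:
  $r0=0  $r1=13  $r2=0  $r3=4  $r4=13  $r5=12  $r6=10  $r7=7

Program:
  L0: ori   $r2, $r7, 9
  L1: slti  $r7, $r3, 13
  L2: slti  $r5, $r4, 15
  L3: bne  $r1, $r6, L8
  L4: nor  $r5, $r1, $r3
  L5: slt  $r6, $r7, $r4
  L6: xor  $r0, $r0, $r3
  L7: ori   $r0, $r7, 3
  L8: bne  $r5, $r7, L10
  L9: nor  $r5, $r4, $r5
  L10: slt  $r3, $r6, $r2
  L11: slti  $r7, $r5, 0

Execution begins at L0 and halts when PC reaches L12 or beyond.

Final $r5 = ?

  step pc=0: ori   $r2, $r7, 9  regs=(0,13,15,4,13,12,10,7)
  step pc=1: slti  $r7, $r3, 13  regs=(0,13,15,4,13,12,10,1)
  step pc=2: slti  $r5, $r4, 15  regs=(0,13,15,4,13,1,10,1)
  step pc=3: bne  $r1, $r6, L8  cond=T  regs=(0,13,15,4,13,1,10,1)
  step pc=4: nor  $r5, $r1, $r3  regs=(0,13,15,4,13,65522,10,1)
  step pc=8: bne  $r5, $r7, L10  cond=T  regs=(0,13,15,4,13,65522,10,1)
  step pc=9: nor  $r5, $r4, $r5  regs=(0,13,15,4,13,0,10,1)
  step pc=10: slt  $r3, $r6, $r2  regs=(0,13,15,1,13,0,10,1)
  step pc=11: slti  $r7, $r5, 0  regs=(0,13,15,1,13,0,10,0)

0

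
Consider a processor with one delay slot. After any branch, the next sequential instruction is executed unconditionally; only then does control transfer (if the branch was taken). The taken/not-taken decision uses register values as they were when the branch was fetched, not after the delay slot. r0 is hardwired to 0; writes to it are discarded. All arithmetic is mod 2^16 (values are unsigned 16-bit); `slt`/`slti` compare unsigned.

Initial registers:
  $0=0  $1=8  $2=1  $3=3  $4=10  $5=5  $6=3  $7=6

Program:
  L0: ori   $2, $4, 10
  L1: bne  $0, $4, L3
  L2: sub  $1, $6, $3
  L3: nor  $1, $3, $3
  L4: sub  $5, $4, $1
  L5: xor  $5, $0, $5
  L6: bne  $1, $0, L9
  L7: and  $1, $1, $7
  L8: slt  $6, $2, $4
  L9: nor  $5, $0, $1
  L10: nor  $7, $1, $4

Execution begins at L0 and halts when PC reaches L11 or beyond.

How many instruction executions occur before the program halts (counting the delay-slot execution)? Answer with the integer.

  step pc=0: ori   $2, $4, 10  regs=(0,8,10,3,10,5,3,6)
  step pc=1: bne  $0, $4, L3  cond=T  regs=(0,8,10,3,10,5,3,6)
  step pc=2: sub  $1, $6, $3  regs=(0,0,10,3,10,5,3,6)
  step pc=3: nor  $1, $3, $3  regs=(0,65532,10,3,10,5,3,6)
  step pc=4: sub  $5, $4, $1  regs=(0,65532,10,3,10,14,3,6)
  step pc=5: xor  $5, $0, $5  regs=(0,65532,10,3,10,14,3,6)
  step pc=6: bne  $1, $0, L9  cond=T  regs=(0,65532,10,3,10,14,3,6)
  step pc=7: and  $1, $1, $7  regs=(0,4,10,3,10,14,3,6)
  step pc=9: nor  $5, $0, $1  regs=(0,4,10,3,10,65531,3,6)
  step pc=10: nor  $7, $1, $4  regs=(0,4,10,3,10,65531,3,65521)

10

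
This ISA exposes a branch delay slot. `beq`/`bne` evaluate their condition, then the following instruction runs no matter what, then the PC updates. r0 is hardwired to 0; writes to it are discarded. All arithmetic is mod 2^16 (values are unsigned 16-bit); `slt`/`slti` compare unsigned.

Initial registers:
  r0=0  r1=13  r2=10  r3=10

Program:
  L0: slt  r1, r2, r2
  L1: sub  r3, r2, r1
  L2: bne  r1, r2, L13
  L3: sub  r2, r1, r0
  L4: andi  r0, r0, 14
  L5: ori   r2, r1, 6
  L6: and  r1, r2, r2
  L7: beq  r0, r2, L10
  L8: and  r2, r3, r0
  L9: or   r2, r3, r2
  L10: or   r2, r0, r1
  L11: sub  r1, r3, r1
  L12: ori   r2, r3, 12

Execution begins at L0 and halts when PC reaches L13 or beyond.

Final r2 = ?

#0 slt  r1, r2, r2 ; 0/0/10/10
#1 sub  r3, r2, r1 ; 0/0/10/10
#2 bne  r1, r2, L13 ; 0/0/10/10 ; →target
#3 sub  r2, r1, r0 ; 0/0/0/10

0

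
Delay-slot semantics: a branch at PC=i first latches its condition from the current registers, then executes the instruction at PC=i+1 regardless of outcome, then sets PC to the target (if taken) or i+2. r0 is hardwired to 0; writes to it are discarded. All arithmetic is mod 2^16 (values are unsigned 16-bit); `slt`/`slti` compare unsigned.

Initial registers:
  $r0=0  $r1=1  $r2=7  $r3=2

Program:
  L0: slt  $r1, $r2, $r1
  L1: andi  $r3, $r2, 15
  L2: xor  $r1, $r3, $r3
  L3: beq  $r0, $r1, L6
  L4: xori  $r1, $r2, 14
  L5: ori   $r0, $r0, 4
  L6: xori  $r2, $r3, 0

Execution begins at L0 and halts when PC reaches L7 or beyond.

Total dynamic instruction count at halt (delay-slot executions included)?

6

PC=0  slt  $r1, $r2, $r1     | $r0=0 $r1=0 $r2=7 $r3=2
PC=1  andi  $r3, $r2, 15     | $r0=0 $r1=0 $r2=7 $r3=7
PC=2  xor  $r1, $r3, $r3     | $r0=0 $r1=0 $r2=7 $r3=7
PC=3  beq  $r0, $r1, L6      | $r0=0 $r1=0 $r2=7 $r3=7  [TAKEN]
PC=4  xori  $r1, $r2, 14     | $r0=0 $r1=9 $r2=7 $r3=7
PC=6  xori  $r2, $r3, 0      | $r0=0 $r1=9 $r2=7 $r3=7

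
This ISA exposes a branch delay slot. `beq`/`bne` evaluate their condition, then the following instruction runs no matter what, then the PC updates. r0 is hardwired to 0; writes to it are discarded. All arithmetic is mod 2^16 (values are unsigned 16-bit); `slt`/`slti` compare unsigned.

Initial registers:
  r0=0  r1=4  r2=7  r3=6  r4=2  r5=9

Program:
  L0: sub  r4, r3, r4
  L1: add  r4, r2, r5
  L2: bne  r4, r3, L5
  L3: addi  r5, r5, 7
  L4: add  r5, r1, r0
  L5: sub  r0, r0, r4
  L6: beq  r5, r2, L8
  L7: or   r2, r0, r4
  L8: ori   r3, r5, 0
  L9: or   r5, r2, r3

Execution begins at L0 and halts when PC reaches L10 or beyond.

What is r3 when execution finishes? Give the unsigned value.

16

[0] sub  r4, r3, r4  →  {r0:0, r1:4, r2:7, r3:6, r4:4, r5:9}
[1] add  r4, r2, r5  →  {r0:0, r1:4, r2:7, r3:6, r4:16, r5:9}
[2] bne  r4, r3, L5  →  {r0:0, r1:4, r2:7, r3:6, r4:16, r5:9}  ⟨branch taken⟩
[3] addi  r5, r5, 7  →  {r0:0, r1:4, r2:7, r3:6, r4:16, r5:16}
[5] sub  r0, r0, r4  →  {r0:0, r1:4, r2:7, r3:6, r4:16, r5:16}
[6] beq  r5, r2, L8  →  {r0:0, r1:4, r2:7, r3:6, r4:16, r5:16}  ⟨branch fallthrough⟩
[7] or   r2, r0, r4  →  {r0:0, r1:4, r2:16, r3:6, r4:16, r5:16}
[8] ori   r3, r5, 0  →  {r0:0, r1:4, r2:16, r3:16, r4:16, r5:16}
[9] or   r5, r2, r3  →  {r0:0, r1:4, r2:16, r3:16, r4:16, r5:16}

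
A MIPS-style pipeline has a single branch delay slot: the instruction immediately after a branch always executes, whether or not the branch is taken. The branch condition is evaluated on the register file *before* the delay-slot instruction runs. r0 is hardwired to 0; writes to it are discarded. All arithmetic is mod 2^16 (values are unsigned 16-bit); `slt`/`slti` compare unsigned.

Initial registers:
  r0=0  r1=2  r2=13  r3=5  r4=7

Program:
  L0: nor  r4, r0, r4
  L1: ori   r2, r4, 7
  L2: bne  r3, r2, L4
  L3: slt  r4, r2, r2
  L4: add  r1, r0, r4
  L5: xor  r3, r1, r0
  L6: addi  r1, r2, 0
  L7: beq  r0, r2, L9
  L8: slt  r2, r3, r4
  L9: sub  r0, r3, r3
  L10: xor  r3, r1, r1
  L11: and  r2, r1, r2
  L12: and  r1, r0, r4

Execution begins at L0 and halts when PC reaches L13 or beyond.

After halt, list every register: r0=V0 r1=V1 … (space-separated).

PC=0  nor  r4, r0, r4        | r0=0 r1=2 r2=13 r3=5 r4=65528
PC=1  ori   r2, r4, 7        | r0=0 r1=2 r2=65535 r3=5 r4=65528
PC=2  bne  r3, r2, L4        | r0=0 r1=2 r2=65535 r3=5 r4=65528  [TAKEN]
PC=3  slt  r4, r2, r2        | r0=0 r1=2 r2=65535 r3=5 r4=0
PC=4  add  r1, r0, r4        | r0=0 r1=0 r2=65535 r3=5 r4=0
PC=5  xor  r3, r1, r0        | r0=0 r1=0 r2=65535 r3=0 r4=0
PC=6  addi  r1, r2, 0        | r0=0 r1=65535 r2=65535 r3=0 r4=0
PC=7  beq  r0, r2, L9        | r0=0 r1=65535 r2=65535 r3=0 r4=0  [not taken]
PC=8  slt  r2, r3, r4        | r0=0 r1=65535 r2=0 r3=0 r4=0
PC=9  sub  r0, r3, r3        | r0=0 r1=65535 r2=0 r3=0 r4=0
PC=10 xor  r3, r1, r1        | r0=0 r1=65535 r2=0 r3=0 r4=0
PC=11 and  r2, r1, r2        | r0=0 r1=65535 r2=0 r3=0 r4=0
PC=12 and  r1, r0, r4        | r0=0 r1=0 r2=0 r3=0 r4=0

r0=0 r1=0 r2=0 r3=0 r4=0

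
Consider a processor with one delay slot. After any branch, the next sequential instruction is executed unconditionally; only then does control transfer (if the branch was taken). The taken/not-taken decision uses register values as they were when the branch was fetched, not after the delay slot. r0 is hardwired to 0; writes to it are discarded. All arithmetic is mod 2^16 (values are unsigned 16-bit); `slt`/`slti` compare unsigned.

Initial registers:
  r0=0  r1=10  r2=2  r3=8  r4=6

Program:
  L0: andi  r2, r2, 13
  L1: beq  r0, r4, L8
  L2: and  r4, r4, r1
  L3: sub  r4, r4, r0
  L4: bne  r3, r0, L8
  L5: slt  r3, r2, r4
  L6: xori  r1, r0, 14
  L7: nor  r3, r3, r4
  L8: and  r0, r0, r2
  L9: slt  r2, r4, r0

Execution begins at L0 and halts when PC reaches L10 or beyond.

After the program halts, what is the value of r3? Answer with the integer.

1

  step pc=0: andi  r2, r2, 13  regs=(0,10,0,8,6)
  step pc=1: beq  r0, r4, L8  cond=F  regs=(0,10,0,8,6)
  step pc=2: and  r4, r4, r1  regs=(0,10,0,8,2)
  step pc=3: sub  r4, r4, r0  regs=(0,10,0,8,2)
  step pc=4: bne  r3, r0, L8  cond=T  regs=(0,10,0,8,2)
  step pc=5: slt  r3, r2, r4  regs=(0,10,0,1,2)
  step pc=8: and  r0, r0, r2  regs=(0,10,0,1,2)
  step pc=9: slt  r2, r4, r0  regs=(0,10,0,1,2)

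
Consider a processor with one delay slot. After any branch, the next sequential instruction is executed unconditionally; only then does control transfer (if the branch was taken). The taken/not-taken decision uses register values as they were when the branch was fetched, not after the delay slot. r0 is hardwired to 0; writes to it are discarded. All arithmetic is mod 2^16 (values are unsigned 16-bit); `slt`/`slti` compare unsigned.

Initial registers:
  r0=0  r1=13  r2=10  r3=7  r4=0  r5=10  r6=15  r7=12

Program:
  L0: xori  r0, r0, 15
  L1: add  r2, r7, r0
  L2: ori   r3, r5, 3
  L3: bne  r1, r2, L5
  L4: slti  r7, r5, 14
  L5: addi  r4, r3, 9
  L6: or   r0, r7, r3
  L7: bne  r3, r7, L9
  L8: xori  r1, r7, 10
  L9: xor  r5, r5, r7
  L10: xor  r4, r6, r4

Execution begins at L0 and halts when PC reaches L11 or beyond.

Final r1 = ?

[0] xori  r0, r0, 15  →  {r0:0, r1:13, r2:10, r3:7, r4:0, r5:10, r6:15, r7:12}
[1] add  r2, r7, r0  →  {r0:0, r1:13, r2:12, r3:7, r4:0, r5:10, r6:15, r7:12}
[2] ori   r3, r5, 3  →  {r0:0, r1:13, r2:12, r3:11, r4:0, r5:10, r6:15, r7:12}
[3] bne  r1, r2, L5  →  {r0:0, r1:13, r2:12, r3:11, r4:0, r5:10, r6:15, r7:12}  ⟨branch taken⟩
[4] slti  r7, r5, 14  →  {r0:0, r1:13, r2:12, r3:11, r4:0, r5:10, r6:15, r7:1}
[5] addi  r4, r3, 9  →  {r0:0, r1:13, r2:12, r3:11, r4:20, r5:10, r6:15, r7:1}
[6] or   r0, r7, r3  →  {r0:0, r1:13, r2:12, r3:11, r4:20, r5:10, r6:15, r7:1}
[7] bne  r3, r7, L9  →  {r0:0, r1:13, r2:12, r3:11, r4:20, r5:10, r6:15, r7:1}  ⟨branch taken⟩
[8] xori  r1, r7, 10  →  {r0:0, r1:11, r2:12, r3:11, r4:20, r5:10, r6:15, r7:1}
[9] xor  r5, r5, r7  →  {r0:0, r1:11, r2:12, r3:11, r4:20, r5:11, r6:15, r7:1}
[10] xor  r4, r6, r4  →  {r0:0, r1:11, r2:12, r3:11, r4:27, r5:11, r6:15, r7:1}

11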